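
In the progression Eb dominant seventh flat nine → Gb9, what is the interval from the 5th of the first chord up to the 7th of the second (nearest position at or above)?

diminished fifth

The 5th of Eb dominant seventh flat nine is Bb; the 7th of Gb9 is Fb.
From Bb to Fb: 6 semitones over a fifth = diminished.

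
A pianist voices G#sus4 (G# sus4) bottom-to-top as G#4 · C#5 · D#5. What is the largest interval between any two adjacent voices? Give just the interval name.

Adjacent intervals: G#4→C#5 = perfect fourth; C#5→D#5 = major second.
The largest is G#4 to C#5, a perfect fourth (5 semitones).

perfect 4th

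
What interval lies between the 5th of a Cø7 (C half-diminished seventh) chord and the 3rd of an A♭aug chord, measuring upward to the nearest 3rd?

A4

The 5th of Cø7 (C half-diminished seventh) is G♭; the 3rd of A♭aug is C.
From G♭ to C: 6 semitones over a fourth = augmented.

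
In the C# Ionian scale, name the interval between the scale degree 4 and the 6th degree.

Spelling the C# Ionian scale: C# D# E# F# G# A# B#.
The scale degree 4 is F# and the scale degree 6 is A#.
From F# to A# is 4 semitones, exactly the major third.

major third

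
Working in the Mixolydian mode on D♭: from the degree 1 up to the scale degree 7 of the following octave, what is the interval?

minor fourteenth

Spelling the Mixolydian mode on D♭: D♭ E♭ F G♭ A♭ B♭ C♭.
That puts D♭ below C♭.
D♭ up to C♭ is 22 semitones, a half step narrower than a major fourteenth, so the interval is minor.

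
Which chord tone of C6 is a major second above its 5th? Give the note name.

Spelling the chord: C–E–G–A.
The 5th is G. A major second above G is A.
A is the chord's 6th.

A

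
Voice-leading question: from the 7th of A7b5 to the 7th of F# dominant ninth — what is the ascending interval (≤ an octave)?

major sixth

The 7th of A7b5 is G; the 7th of F# dominant ninth is E.
G up to E spans 6 letter names and 9 semitones — a major sixth.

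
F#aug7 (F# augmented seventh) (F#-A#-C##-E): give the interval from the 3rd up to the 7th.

diminished fifth

So we need the interval from A# up to E.
5 letter names make it a fifth; at 6 semitones (a half step narrower than perfect) the quality is diminished.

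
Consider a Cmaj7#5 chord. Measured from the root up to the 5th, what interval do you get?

C augmented major seventh: C, E, G#, B.
Root = C; 5th = G#.
5 letter names make it a fifth; at 8 semitones (a half step wider than perfect) the quality is augmented.

A5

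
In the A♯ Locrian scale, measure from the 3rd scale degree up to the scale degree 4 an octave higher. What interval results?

major ninth

The scale runs A♯ B C♯ D♯ E F♯ G♯.
That puts C♯ below D♯.
C♯ up to D♯ spans 9 letter names and 14 semitones — a major ninth.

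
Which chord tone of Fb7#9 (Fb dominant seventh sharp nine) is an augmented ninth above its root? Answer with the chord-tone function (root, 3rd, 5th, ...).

Spelling the chord: Fb, Ab, Cb, Ebb, G.
The root is Fb. An augmented ninth above Fb is G.
G is the chord's 9th.

9th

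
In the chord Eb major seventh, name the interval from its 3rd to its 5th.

m3

EbΔ7 (Eb major seventh) is spelled Eb-G-Bb-D.
The 3rd is G and the 5th is Bb.
From G to Bb: 3 semitones over a third = minor.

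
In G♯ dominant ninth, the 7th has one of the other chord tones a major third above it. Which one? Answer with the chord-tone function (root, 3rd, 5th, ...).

Spelling the chord: G♯-B♯-D♯-F♯-A♯.
The 7th is F♯. A major third above F♯ is A♯.
A♯ is the chord's 9th.

9th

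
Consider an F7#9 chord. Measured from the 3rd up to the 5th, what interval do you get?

Spelling the chord: F–A–C–E♭–G♯.
The 3rd is A and the 5th is C.
From A to C: 3 semitones over a third = minor.

minor third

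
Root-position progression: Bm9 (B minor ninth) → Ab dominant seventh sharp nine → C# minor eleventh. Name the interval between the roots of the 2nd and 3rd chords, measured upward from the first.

augmented third

The roots are Ab and C#.
From Ab to C#: 5 semitones over a third = augmented.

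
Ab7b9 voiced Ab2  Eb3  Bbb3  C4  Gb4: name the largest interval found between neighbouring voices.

perfect fifth

Adjacent intervals: Ab2→Eb3 = perfect fifth; Eb3→Bbb3 = diminished fifth; Bbb3→C4 = augmented second; C4→Gb4 = diminished fifth.
The largest is Ab2 to Eb3, a perfect fifth (7 semitones).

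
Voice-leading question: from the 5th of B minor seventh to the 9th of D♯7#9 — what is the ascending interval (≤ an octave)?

B minor seventh has F♯ as its 5th, and D♯7#9 has E𝄪 as its 9th.
7 letter names make it a seventh; at 12 semitones (a half step wider than major) the quality is augmented.

augmented seventh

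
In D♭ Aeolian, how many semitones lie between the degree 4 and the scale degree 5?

2

The scale is D♭ E♭ F♭ G♭ A♭ B𝄫 C♭.
G♭ up to A♭ is a major second — 2 semitones.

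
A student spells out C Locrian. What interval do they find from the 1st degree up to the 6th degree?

minor sixth

C locrian: C Db Eb F Gb Ab Bb.
So we need the interval from C up to Ab.
6 letter names make it a sixth; at 8 semitones (a half step narrower than major) the quality is minor.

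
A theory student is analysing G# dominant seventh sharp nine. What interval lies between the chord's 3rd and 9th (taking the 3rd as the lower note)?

major seventh

Spelling the chord: G#–B#–D#–F#–A##.
The 3rd is B# and the 9th is A##.
B# up to A## spans 7 letter names and 11 semitones — a major seventh.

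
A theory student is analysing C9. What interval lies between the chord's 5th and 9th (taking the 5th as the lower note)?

C9 is spelled C E G B♭ D.
5th = G; 9th = D.
From G to D is 7 semitones, exactly the perfect fifth.

perfect 5th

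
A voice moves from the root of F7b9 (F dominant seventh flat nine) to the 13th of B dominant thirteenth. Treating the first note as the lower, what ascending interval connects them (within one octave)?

augmented second

The root of F7b9 (F dominant seventh flat nine) is F; the 13th of B dominant thirteenth is G#.
2 letter names make it a second; at 3 semitones (a half step wider than major) the quality is augmented.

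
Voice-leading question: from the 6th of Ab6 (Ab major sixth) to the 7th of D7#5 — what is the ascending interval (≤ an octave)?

perfect fifth

Ab6 (Ab major sixth) has F as its 6th, and D7#5 has C as its 7th.
F up to C spans 5 letter names and 7 semitones — a perfect fifth.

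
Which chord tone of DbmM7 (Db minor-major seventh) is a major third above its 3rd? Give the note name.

Ab

Dbm(maj7) is spelled Db Fb Ab C.
The 3rd is Fb. A major third above Fb is Ab.
Ab is the chord's 5th.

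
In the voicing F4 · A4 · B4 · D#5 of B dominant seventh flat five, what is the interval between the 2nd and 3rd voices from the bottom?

Those voices are A4 and B4.
From A to B is 2 semitones, exactly the major second.

major second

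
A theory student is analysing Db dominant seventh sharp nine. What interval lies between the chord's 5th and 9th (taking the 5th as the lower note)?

Spelling the chord: Db F Ab Cb E.
The 5th is Ab and the 9th is E.
5 letter names make it a fifth; at 8 semitones (a half step wider than perfect) the quality is augmented.

augmented fifth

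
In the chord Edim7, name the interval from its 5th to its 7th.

The chord tones of E°7 (E diminished seventh) are E–G–Bb–Db.
The 5th is Bb and the 7th is Db.
From Bb to Db: 3 semitones over a third = minor.

minor 3rd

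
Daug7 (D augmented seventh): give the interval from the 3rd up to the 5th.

M3

D augmented seventh: D–F#–A#–C.
That puts F# below A#.
From F# to A# is 4 semitones, exactly the major third.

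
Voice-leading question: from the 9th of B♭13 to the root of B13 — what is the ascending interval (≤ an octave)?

major seventh

The 9th of B♭13 is C; the root of B13 is B.
C up to B spans 7 letter names and 11 semitones — a major seventh.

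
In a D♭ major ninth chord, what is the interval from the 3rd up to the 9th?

minor seventh

D♭maj9 is spelled D♭ F A♭ C E♭.
3rd = F; 9th = E♭.
F up to E♭ is 10 semitones, a half step narrower than a major seventh, so the interval is minor.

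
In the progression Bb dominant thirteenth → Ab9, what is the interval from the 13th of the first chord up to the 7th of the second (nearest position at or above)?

diminished octave

The 13th of Bb dominant thirteenth is G; the 7th of Ab9 is Gb.
From G to Gb: 11 semitones over an octave = diminished.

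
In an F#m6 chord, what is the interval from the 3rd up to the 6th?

augmented fourth

F#min6 (F# minor sixth): F#-A-C#-D#.
3rd = A; 6th = D#.
4 letter names make it a fourth; at 6 semitones (a half step wider than perfect) the quality is augmented.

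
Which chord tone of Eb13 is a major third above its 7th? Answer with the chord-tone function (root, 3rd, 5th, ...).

The chord tones of Eb13 are Eb-G-Bb-Db-F-C.
The 7th is Db. A major third above Db is F.
F is the chord's 9th.

9th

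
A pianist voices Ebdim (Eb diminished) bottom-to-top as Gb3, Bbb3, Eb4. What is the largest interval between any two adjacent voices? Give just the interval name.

A4

Adjacent intervals: Gb3→Bbb3 = minor third; Bbb3→Eb4 = augmented fourth.
The largest is Bbb3 to Eb4, an augmented fourth (6 semitones).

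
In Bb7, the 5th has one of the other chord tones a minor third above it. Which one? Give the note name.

Bb7 (Bb dominant seventh): Bb-D-F-Ab.
The 5th is F. A minor third above F is Ab.
Ab is the chord's 7th.

Ab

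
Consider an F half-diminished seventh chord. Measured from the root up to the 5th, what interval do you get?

Spelling the chord: F A♭ C♭ E♭.
The root is F and the 5th is C♭.
F up to C♭ is 6 semitones, a half step narrower than a perfect fifth, so the interval is diminished.

diminished fifth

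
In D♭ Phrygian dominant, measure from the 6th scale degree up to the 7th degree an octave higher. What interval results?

major ninth

Spelling D♭ Phrygian dominant: D♭ E𝄫 F G♭ A♭ B𝄫 C♭.
The 6th scale degree is B𝄫 and the scale degree 7 (up an octave) is C♭.
Counting 9 letters and 14 half steps from B𝄫 gives a major ninth.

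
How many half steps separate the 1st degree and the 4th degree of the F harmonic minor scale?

The scale is F G A♭ B♭ C D♭ E.
F up to B♭ is a perfect fourth — 5 semitones.

5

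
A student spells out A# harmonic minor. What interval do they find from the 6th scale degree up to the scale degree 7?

The scale runs A# B# C# D# E# F# G##.
The 6th scale degree is F# and the 7th scale degree is G##.
2 letter names make it a second; at 3 semitones (a half step wider than major) the quality is augmented.

augmented 2nd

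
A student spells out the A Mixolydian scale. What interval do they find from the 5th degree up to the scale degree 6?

M2

Spelling the A Mixolydian scale: A B C♯ D E F♯ G.
So we need the interval from E up to F♯.
From E to F♯ is 2 semitones, exactly the major second.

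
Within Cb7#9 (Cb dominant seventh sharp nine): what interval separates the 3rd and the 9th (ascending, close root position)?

major 7th

Spelling the chord: Cb, Eb, Gb, Bbb, D.
The 3rd is Eb and the 9th is D.
Eb up to D spans 7 letter names and 11 semitones — a major seventh.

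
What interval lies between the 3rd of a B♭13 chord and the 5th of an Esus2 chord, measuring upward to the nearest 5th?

The 3rd of B♭13 is D; the 5th of Esus2 is B.
Counting 6 letters and 9 half steps from D gives a major sixth.

major 6th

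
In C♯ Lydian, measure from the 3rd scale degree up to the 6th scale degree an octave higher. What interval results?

C♯ lydian: C♯ D♯ E♯ F𝄪 G♯ A♯ B♯.
3rd scale degree = E♯; 6th degree (up an octave) = A♯.
From E♯ to A♯ is 17 semitones, exactly the perfect eleventh.

perfect eleventh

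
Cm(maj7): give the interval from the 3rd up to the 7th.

A5

Cm(maj7): C-Eb-G-B.
3rd = Eb; 7th = B.
From Eb to B: 8 semitones over a fifth = augmented.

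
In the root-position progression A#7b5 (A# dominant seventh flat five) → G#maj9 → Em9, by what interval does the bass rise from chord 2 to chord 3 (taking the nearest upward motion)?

minor 6th

The roots are G# and E.
6 letter names make it a sixth; at 8 semitones (a half step narrower than major) the quality is minor.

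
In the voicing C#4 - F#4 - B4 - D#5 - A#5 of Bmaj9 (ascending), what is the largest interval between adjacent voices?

P5

Adjacent intervals: C#4→F#4 = perfect fourth; F#4→B4 = perfect fourth; B4→D#5 = major third; D#5→A#5 = perfect fifth.
The largest is D#5 to A#5, a perfect fifth (7 semitones).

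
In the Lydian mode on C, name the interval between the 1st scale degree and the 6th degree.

C lydian: C D E F# G A B.
So we need the interval from C up to A.
Counting 6 letters and 9 half steps from C gives a major sixth.

major 6th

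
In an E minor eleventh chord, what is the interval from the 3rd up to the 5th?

E minor eleventh is spelled E-G-B-D-F#-A.
The 3rd is G and the 5th is B.
From G to B is 4 semitones, exactly the major third.

major 3rd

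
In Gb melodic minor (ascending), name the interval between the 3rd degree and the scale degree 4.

major second

The scale runs Gb Ab Bbb Cb Db Eb F.
That puts Bbb below Cb.
Bbb up to Cb spans 2 letter names and 2 semitones — a major second.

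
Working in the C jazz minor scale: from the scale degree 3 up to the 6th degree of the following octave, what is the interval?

A11

The scale runs C D Eb F G A B.
That puts Eb below A.
From Eb to A: 18 semitones over an eleventh = augmented.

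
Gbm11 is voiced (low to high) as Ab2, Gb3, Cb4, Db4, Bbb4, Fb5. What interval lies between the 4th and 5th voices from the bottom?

Those voices are Db4 and Bbb4.
6 letter names make it a sixth; at 8 semitones (a half step narrower than major) the quality is minor.

minor sixth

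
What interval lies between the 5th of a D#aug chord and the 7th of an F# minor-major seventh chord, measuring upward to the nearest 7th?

The 5th of D#aug is A##; the 7th of F# minor-major seventh is E#.
A## up to E# is 6 semitones, a half step narrower than a perfect fifth, so the interval is diminished.

diminished fifth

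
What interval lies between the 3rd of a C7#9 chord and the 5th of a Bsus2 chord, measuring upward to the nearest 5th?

major second

The 3rd of C7#9 is E; the 5th of Bsus2 is F#.
From E to F# is 2 semitones, exactly the major second.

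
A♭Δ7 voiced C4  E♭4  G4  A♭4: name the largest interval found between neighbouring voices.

major third

Adjacent intervals: C4→E♭4 = minor third; E♭4→G4 = major third; G4→A♭4 = minor second.
The largest is E♭4 to G4, a major third (4 semitones).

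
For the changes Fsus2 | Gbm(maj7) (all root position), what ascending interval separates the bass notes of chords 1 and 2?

The roots are F and Gb.
From F to Gb: 1 semitone over a second = minor.

minor 2nd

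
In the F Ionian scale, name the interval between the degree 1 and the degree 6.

F major: F G A B♭ C D E.
The degree 1 is F and the 6th scale degree is D.
F up to D spans 6 letter names and 9 semitones — a major sixth.

major 6th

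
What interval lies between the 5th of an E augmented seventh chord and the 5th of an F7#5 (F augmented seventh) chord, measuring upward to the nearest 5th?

E augmented seventh has B# as its 5th, and F7#5 (F augmented seventh) has C# as its 5th.
B# up to C# is 1 semitone, a half step narrower than a major second, so the interval is minor.

m2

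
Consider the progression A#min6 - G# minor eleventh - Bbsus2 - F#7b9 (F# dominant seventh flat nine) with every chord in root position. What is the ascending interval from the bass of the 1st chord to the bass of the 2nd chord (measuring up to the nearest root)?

minor seventh

The roots are A# and G#.
A# up to G# is 10 semitones, a half step narrower than a major seventh, so the interval is minor.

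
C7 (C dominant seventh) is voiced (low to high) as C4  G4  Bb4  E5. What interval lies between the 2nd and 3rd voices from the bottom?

Those voices are G4 and Bb4.
From G to Bb: 3 semitones over a third = minor.

minor third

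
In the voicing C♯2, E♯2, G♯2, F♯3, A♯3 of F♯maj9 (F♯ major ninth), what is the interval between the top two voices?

Those voices are F♯3 and A♯3.
Counting 3 letters and 4 half steps from F♯ gives a major third.

major 3rd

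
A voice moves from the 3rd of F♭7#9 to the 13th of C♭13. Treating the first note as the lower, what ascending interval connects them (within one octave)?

perfect unison

The 3rd of F♭7#9 is A♭; the 13th of C♭13 is A♭.
Counting 1 letters and 0 half steps from A♭ gives a perfect unison.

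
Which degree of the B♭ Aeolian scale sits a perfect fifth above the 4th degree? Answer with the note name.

The scale is B♭ C D♭ E♭ F G♭ A♭.
The 4th degree is E♭; a perfect fifth above that is B♭ — scale degree 1.

Bb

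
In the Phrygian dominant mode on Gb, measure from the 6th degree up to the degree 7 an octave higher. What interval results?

The scale runs Gb Abb Bb Cb Db Ebb Fb.
The 6th degree is Ebb and the 7th degree (up an octave) is Fb.
From Ebb to Fb is 14 semitones, exactly the major ninth.

major 9th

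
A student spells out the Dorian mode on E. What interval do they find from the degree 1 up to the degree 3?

E dorian: E F♯ G A B C♯ D.
Degree 1 = E; scale degree 3 = G.
E up to G is 3 semitones, a half step narrower than a major third, so the interval is minor.

m3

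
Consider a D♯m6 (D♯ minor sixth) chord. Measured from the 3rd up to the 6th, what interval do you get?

Spelling the chord: D♯-F♯-A♯-B♯.
3rd = F♯; 6th = B♯.
F♯ up to B♯ is 6 semitones, a half step wider than a perfect fourth, so the interval is augmented.

augmented fourth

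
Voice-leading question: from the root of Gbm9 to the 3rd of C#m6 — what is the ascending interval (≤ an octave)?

Gbm9 has Gb as its root, and C#m6 has E as its 3rd.
6 letter names make it a sixth; at 10 semitones (a half step wider than major) the quality is augmented.

augmented sixth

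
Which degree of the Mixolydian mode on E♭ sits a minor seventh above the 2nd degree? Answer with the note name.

Eb

The scale is E♭ F G A♭ B♭ C D♭.
The 2nd degree is F; a minor seventh above that is E♭ — scale degree 1.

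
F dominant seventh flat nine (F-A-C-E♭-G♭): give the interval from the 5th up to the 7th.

That puts C below E♭.
From C to E♭: 3 semitones over a third = minor.

minor 3rd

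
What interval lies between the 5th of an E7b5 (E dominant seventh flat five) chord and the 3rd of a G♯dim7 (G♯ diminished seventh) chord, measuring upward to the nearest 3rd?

augmented unison

E7b5 (E dominant seventh flat five) has B♭ as its 5th, and G♯dim7 (G♯ diminished seventh) has B as its 3rd.
B♭ up to B is 1 semitone, a half step wider than a perfect unison, so the interval is augmented.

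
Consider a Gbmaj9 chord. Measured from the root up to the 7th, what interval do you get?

major 7th

Gbmaj9 is spelled Gb–Bb–Db–F–Ab.
So we need the interval from Gb up to F.
Counting 7 letters and 11 half steps from Gb gives a major seventh.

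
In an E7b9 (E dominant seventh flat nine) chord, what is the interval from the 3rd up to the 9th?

diminished seventh

The chord tones of E7b9 are E-G#-B-D-F.
3rd = G#; 9th = F.
From G# to F: 9 semitones over a seventh = diminished.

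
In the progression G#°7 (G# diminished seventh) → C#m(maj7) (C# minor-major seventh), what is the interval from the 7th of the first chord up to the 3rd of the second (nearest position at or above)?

G#°7 (G# diminished seventh) has F as its 7th, and C#m(maj7) (C# minor-major seventh) has E as its 3rd.
From F to E is 11 semitones, exactly the major seventh.

major seventh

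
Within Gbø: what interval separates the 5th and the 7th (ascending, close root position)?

Gb half-diminished seventh is spelled Gb–Bbb–Dbb–Fb.
So we need the interval from Dbb up to Fb.
From Dbb to Fb is 4 semitones, exactly the major third.

major third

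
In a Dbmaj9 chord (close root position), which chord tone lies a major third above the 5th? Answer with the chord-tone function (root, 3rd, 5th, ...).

Dbmaj9 is spelled Db–F–Ab–C–Eb.
The 5th is Ab. A major third above Ab is C.
C is the chord's 7th.

7th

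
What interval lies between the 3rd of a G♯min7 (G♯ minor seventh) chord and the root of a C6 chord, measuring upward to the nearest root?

minor second

G♯min7 (G♯ minor seventh) has B as its 3rd, and C6 has C as its root.
B up to C is 1 semitone, a half step narrower than a major second, so the interval is minor.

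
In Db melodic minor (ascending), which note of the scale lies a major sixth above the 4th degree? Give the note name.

Eb

The scale is Db Eb Fb Gb Ab Bb C.
The 4th degree is Gb; a major sixth above that is Eb — scale degree 2.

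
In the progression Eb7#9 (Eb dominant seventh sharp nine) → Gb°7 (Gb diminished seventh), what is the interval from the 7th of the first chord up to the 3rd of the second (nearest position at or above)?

Eb7#9 (Eb dominant seventh sharp nine) has Db as its 7th, and Gb°7 (Gb diminished seventh) has Bbb as its 3rd.
6 letter names make it a sixth; at 8 semitones (a half step narrower than major) the quality is minor.

minor 6th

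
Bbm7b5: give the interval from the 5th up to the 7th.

major 3rd

The chord tones of Bbø (Bb half-diminished seventh) are Bb–Db–Fb–Ab.
That puts Fb below Ab.
Counting 3 letters and 4 half steps from Fb gives a major third.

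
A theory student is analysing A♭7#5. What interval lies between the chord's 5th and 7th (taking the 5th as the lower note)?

The chord tones of A♭+7 (A♭ augmented seventh) are A♭, C, E, G♭.
That puts E below G♭.
From E to G♭: 2 semitones over a third = diminished.

diminished third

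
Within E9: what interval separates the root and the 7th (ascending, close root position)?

minor seventh

E dominant ninth: E, G#, B, D, F#.
The root is E and the 7th is D.
7 letter names make it a seventh; at 10 semitones (a half step narrower than major) the quality is minor.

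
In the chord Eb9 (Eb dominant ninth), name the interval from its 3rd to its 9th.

minor seventh

Spelling the chord: Eb-G-Bb-Db-F.
That puts G below F.
From G to F: 10 semitones over a seventh = minor.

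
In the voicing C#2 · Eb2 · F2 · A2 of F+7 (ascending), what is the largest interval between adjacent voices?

major third

Adjacent intervals: C#2→Eb2 = diminished third; Eb2→F2 = major second; F2→A2 = major third.
The largest is F2 to A2, a major third (4 semitones).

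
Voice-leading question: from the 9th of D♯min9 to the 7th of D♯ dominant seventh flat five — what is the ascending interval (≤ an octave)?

minor sixth

The 9th of D♯min9 is E♯; the 7th of D♯ dominant seventh flat five is C♯.
6 letter names make it a sixth; at 8 semitones (a half step narrower than major) the quality is minor.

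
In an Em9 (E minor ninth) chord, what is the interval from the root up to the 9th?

major ninth

Spelling the chord: E–G–B–D–F♯.
Root = E; 9th = F♯.
E up to F♯ spans 9 letter names and 14 semitones — a major ninth.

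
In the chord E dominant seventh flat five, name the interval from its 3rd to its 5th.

E dominant seventh flat five: E–G#–Bb–D.
The 3rd is G# and the 5th is Bb.
3 letter names make it a third; at 2 semitones (a whole step narrower than major) the quality is diminished.

d3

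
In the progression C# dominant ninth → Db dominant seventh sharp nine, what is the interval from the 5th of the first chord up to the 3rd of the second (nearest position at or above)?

The 5th of C# dominant ninth is G#; the 3rd of Db dominant seventh sharp nine is F.
G# up to F is 9 semitones, a whole step narrower than a major seventh, so the interval is diminished.

diminished seventh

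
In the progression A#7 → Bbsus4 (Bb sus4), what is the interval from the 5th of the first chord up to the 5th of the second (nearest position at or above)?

diminished 2nd

A#7 has E# as its 5th, and Bbsus4 (Bb sus4) has F as its 5th.
E# up to F is 0 semitones, a whole step narrower than a major second, so the interval is diminished.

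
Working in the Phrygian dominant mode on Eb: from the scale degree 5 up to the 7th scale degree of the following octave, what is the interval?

minor tenth

The scale runs Eb Fb G Ab Bb Cb Db.
The scale degree 5 is Bb and the degree 7 (up an octave) is Db.
From Bb to Db: 15 semitones over a tenth = minor.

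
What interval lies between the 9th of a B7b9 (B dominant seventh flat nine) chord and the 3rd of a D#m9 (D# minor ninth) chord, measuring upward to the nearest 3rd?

augmented fourth

B7b9 (B dominant seventh flat nine) has C as its 9th, and D#m9 (D# minor ninth) has F# as its 3rd.
From C to F#: 6 semitones over a fourth = augmented.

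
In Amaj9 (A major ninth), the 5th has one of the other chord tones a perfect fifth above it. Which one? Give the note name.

Spelling the chord: A-C#-E-G#-B.
The 5th is E. A perfect fifth above E is B.
B is the chord's 9th.

B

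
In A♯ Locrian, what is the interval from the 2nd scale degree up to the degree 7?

M6

Spelling A♯ Locrian: A♯ B C♯ D♯ E F♯ G♯.
The 2nd scale degree is B and the degree 7 is G♯.
From B to G♯ is 9 semitones, exactly the major sixth.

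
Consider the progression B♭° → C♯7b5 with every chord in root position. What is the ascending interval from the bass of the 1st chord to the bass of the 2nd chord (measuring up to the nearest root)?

A2

The roots are B♭ and C♯.
From B♭ to C♯: 3 semitones over a second = augmented.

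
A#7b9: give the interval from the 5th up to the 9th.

diminished fifth

Spelling the chord: A#, C##, E#, G#, B.
5th = E#; 9th = B.
5 letter names make it a fifth; at 6 semitones (a half step narrower than perfect) the quality is diminished.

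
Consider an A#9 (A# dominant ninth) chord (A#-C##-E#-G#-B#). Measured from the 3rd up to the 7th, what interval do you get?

That puts C## below G#.
5 letter names make it a fifth; at 6 semitones (a half step narrower than perfect) the quality is diminished.
This 3–7 tritone is the characteristic tension at the heart of the dominant sound.

d5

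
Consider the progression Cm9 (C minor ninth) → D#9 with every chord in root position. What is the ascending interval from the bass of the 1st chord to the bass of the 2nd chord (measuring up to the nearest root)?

A2

The roots are C and D#.
From C to D#: 3 semitones over a second = augmented.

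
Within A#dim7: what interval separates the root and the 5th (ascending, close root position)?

d5

The chord tones of A#dim7 (A# diminished seventh) are A#–C#–E–G.
The root is A# and the 5th is E.
A# up to E is 6 semitones, a half step narrower than a perfect fifth, so the interval is diminished.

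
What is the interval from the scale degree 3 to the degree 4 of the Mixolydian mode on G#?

G# mixolydian: G# A# B# C# D# E# F#.
The scale degree 3 is B# and the 4th scale degree is C#.
From B# to C#: 1 semitone over a second = minor.

m2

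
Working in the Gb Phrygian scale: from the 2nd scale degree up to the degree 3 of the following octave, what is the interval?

major ninth

The scale runs Gb Abb Bbb Cb Db Ebb Fb.
So we need the interval from Abb up to Bbb.
From Abb to Bbb is 14 semitones, exactly the major ninth.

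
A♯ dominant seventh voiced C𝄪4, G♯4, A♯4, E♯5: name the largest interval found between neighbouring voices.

P5

Adjacent intervals: C𝄪4→G♯4 = diminished fifth; G♯4→A♯4 = major second; A♯4→E♯5 = perfect fifth.
The largest is A♯4 to E♯5, a perfect fifth (7 semitones).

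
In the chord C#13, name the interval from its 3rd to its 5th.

minor third

Spelling the chord: C#, E#, G#, B, D#, A#.
So we need the interval from E# up to G#.
E# up to G# is 3 semitones, a half step narrower than a major third, so the interval is minor.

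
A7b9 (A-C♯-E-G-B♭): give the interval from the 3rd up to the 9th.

3rd = C♯; 9th = B♭.
From C♯ to B♭: 9 semitones over a seventh = diminished.

d7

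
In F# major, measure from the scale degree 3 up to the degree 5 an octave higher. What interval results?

m10

Spelling F# major: F# G# A# B C# D# E#.
The scale degree 3 is A# and the scale degree 5 (up an octave) is C#.
A# up to C# is 15 semitones, a half step narrower than a major tenth, so the interval is minor.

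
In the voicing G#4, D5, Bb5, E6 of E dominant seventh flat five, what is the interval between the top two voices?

Those voices are Bb5 and E6.
4 letter names make it a fourth; at 6 semitones (a half step wider than perfect) the quality is augmented.

augmented 4th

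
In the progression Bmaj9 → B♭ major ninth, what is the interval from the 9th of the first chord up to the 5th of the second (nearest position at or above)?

Bmaj9 has C♯ as its 9th, and B♭ major ninth has F as its 5th.
4 letter names make it a fourth; at 4 semitones (a half step narrower than perfect) the quality is diminished.

d4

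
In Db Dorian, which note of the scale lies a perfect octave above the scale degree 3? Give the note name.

Fb

The scale is Db Eb Fb Gb Ab Bb Cb.
The scale degree 3 is Fb; a perfect octave above that is Fb — scale degree 3.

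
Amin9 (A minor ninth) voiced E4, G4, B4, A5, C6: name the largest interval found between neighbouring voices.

minor 7th

Adjacent intervals: E4→G4 = minor third; G4→B4 = major third; B4→A5 = minor seventh; A5→C6 = minor third.
The largest is B4 to A5, a minor seventh (10 semitones).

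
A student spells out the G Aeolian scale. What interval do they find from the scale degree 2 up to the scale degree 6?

diminished 5th

G natural minor: G A Bb C D Eb F.
The scale degree 2 is A and the 6th degree is Eb.
5 letter names make it a fifth; at 6 semitones (a half step narrower than perfect) the quality is diminished.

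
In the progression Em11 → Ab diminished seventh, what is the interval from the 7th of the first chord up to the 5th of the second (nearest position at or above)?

diminished second

Em11 has D as its 7th, and Ab diminished seventh has Ebb as its 5th.
2 letter names make it a second; at 0 semitones (a whole step narrower than major) the quality is diminished.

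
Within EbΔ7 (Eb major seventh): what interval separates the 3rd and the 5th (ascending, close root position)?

minor third

Spelling the chord: Eb, G, Bb, D.
So we need the interval from G up to Bb.
From G to Bb: 3 semitones over a third = minor.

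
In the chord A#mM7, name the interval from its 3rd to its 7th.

A#m(maj7) (A# minor-major seventh) is spelled A#, C#, E#, G##.
3rd = C#; 7th = G##.
From C# to G##: 8 semitones over a fifth = augmented.

A5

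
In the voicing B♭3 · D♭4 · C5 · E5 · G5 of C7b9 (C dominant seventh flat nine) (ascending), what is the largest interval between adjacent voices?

Adjacent intervals: B♭3→D♭4 = minor third; D♭4→C5 = major seventh; C5→E5 = major third; E5→G5 = minor third.
The largest is D♭4 to C5, a major seventh (11 semitones).

major seventh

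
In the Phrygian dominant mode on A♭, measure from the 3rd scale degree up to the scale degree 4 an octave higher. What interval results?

minor ninth

Spelling the Phrygian dominant mode on A♭: A♭ B𝄫 C D♭ E♭ F♭ G♭.
3rd scale degree = C; degree 4 (up an octave) = D♭.
9 letter names make it a ninth; at 13 semitones (a half step narrower than major) the quality is minor.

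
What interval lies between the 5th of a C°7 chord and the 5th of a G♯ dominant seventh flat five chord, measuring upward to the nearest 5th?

The 5th of C°7 is G♭; the 5th of G♯ dominant seventh flat five is D.
From G♭ to D: 8 semitones over a fifth = augmented.

augmented fifth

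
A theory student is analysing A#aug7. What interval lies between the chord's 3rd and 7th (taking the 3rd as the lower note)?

Spelling the chord: A#, C##, E##, G#.
That puts C## below G#.
5 letter names make it a fifth; at 6 semitones (a half step narrower than perfect) the quality is diminished.

diminished fifth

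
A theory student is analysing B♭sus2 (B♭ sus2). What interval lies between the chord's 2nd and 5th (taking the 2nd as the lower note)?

perfect fourth

B♭sus2: B♭–C–F.
That puts C below F.
From C to F is 5 semitones, exactly the perfect fourth.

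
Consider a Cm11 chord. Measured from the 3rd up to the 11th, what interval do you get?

Spelling the chord: C Eb G Bb D F.
That puts Eb below F.
Eb up to F spans 9 letter names and 14 semitones — a major ninth.

major ninth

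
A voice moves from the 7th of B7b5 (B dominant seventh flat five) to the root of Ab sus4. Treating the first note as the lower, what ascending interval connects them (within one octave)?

B7b5 (B dominant seventh flat five) has A as its 7th, and Ab sus4 has Ab as its root.
8 letter names make it an octave; at 11 semitones (a half step narrower than perfect) the quality is diminished.

diminished 8th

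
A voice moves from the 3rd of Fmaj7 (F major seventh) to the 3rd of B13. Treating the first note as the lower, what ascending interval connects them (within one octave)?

The 3rd of Fmaj7 (F major seventh) is A; the 3rd of B13 is D#.
4 letter names make it a fourth; at 6 semitones (a half step wider than perfect) the quality is augmented.

A4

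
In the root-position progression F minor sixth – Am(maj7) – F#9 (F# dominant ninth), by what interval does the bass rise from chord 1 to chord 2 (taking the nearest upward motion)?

major 3rd

The roots are F and A.
Counting 3 letters and 4 half steps from F gives a major third.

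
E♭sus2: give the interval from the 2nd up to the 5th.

Spelling the chord: E♭ F B♭.
The 2nd is F and the 5th is B♭.
From F to B♭ is 5 semitones, exactly the perfect fourth.

P4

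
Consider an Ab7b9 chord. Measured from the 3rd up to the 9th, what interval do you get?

Ab7b9 is spelled Ab-C-Eb-Gb-Bbb.
The 3rd is C and the 9th is Bbb.
7 letter names make it a seventh; at 9 semitones (a whole step narrower than major) the quality is diminished.

d7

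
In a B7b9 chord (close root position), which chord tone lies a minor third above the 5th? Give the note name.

A

The chord tones of B7b9 are B, D♯, F♯, A, C.
The 5th is F♯. A minor third above F♯ is A.
A is the chord's 7th.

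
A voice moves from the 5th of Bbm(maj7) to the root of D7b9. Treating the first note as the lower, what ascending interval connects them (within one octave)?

major sixth

Bbm(maj7) has F as its 5th, and D7b9 has D as its root.
Counting 6 letters and 9 half steps from F gives a major sixth.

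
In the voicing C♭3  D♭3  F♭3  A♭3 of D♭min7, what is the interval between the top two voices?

major third

Those voices are F♭3 and A♭3.
From F♭ to A♭ is 4 semitones, exactly the major third.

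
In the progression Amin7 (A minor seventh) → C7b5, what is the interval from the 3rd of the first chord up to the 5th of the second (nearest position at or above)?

The 3rd of Amin7 (A minor seventh) is C; the 5th of C7b5 is Gb.
From C to Gb: 6 semitones over a fifth = diminished.

diminished 5th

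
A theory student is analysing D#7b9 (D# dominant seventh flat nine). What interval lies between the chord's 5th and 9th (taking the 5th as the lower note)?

diminished 5th

Spelling the chord: D#-F##-A#-C#-E.
So we need the interval from A# up to E.
A# up to E is 6 semitones, a half step narrower than a perfect fifth, so the interval is diminished.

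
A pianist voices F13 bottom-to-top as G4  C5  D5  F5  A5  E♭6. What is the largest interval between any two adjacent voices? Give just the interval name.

diminished fifth

Adjacent intervals: G4→C5 = perfect fourth; C5→D5 = major second; D5→F5 = minor third; F5→A5 = major third; A5→E♭6 = diminished fifth.
The largest is A5 to E♭6, a diminished fifth (6 semitones).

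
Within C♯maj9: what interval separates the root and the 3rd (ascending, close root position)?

major third

Spelling the chord: C♯ E♯ G♯ B♯ D♯.
The root is C♯ and the 3rd is E♯.
Counting 3 letters and 4 half steps from C♯ gives a major third.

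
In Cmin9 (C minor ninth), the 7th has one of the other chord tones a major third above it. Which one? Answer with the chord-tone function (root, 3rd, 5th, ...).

Cm9 is spelled C-Eb-G-Bb-D.
The 7th is Bb. A major third above Bb is D.
D is the chord's 9th.

9th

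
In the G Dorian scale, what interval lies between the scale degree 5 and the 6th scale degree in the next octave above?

M9

Spelling the G Dorian scale: G A Bb C D E F.
That puts D below E.
Counting 9 letters and 14 half steps from D gives a major ninth.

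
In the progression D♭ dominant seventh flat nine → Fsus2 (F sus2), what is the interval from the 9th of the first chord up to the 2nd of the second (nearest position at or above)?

The 9th of D♭ dominant seventh flat nine is E𝄫; the 2nd of Fsus2 (F sus2) is G.
From E𝄫 to G: 5 semitones over a third = augmented.

augmented 3rd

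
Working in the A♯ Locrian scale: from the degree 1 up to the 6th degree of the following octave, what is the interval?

minor thirteenth

A♯ locrian: A♯ B C♯ D♯ E F♯ G♯.
That puts A♯ below F♯.
13 letter names make it a thirteenth; at 20 semitones (a half step narrower than major) the quality is minor.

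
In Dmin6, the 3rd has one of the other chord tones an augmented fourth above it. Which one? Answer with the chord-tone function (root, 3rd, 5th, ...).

The chord tones of Dmin6 are D, F, A, B.
The 3rd is F. An augmented fourth above F is B.
B is the chord's 6th.

6th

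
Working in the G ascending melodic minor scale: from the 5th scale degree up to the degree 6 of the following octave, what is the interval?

M9

Spelling the G ascending melodic minor scale: G A Bb C D E F#.
That puts D below E.
D up to E spans 9 letter names and 14 semitones — a major ninth.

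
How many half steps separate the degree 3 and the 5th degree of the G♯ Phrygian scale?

4

The scale is G♯ A B C♯ D♯ E F♯.
B up to D♯ is a major third — 4 semitones.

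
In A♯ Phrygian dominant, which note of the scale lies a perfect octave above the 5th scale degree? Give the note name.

E#

The scale is A♯ B C𝄪 D♯ E♯ F♯ G♯.
The 5th scale degree is E♯; a perfect octave above that is E♯ — scale degree 5.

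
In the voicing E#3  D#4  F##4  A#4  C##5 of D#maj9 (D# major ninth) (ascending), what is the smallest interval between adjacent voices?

minor third

Adjacent intervals: E#3→D#4 = minor seventh; D#4→F##4 = major third; F##4→A#4 = minor third; A#4→C##5 = major third.
The smallest is F##4 to A#4, a minor third (3 semitones).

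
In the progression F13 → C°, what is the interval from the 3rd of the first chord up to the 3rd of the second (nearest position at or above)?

F13 has A as its 3rd, and C° has Eb as its 3rd.
A up to Eb is 6 semitones, a half step narrower than a perfect fifth, so the interval is diminished.

diminished fifth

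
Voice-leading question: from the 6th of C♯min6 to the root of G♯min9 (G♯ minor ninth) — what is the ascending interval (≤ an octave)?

C♯min6 has A♯ as its 6th, and G♯min9 (G♯ minor ninth) has G♯ as its root.
7 letter names make it a seventh; at 10 semitones (a half step narrower than major) the quality is minor.

minor seventh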